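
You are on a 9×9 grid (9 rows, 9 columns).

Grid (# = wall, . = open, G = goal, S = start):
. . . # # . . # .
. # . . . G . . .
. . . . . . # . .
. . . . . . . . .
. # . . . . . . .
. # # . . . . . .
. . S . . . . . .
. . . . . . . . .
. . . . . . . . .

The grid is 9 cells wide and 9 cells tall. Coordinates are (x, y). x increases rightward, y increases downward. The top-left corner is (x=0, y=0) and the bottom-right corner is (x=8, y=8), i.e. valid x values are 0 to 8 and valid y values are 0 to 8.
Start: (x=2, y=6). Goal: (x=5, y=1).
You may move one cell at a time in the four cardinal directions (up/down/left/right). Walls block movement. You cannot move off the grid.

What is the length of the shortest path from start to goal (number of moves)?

BFS from (x=2, y=6) until reaching (x=5, y=1):
  Distance 0: (x=2, y=6)
  Distance 1: (x=1, y=6), (x=3, y=6), (x=2, y=7)
  Distance 2: (x=3, y=5), (x=0, y=6), (x=4, y=6), (x=1, y=7), (x=3, y=7), (x=2, y=8)
  Distance 3: (x=3, y=4), (x=0, y=5), (x=4, y=5), (x=5, y=6), (x=0, y=7), (x=4, y=7), (x=1, y=8), (x=3, y=8)
  Distance 4: (x=3, y=3), (x=0, y=4), (x=2, y=4), (x=4, y=4), (x=5, y=5), (x=6, y=6), (x=5, y=7), (x=0, y=8), (x=4, y=8)
  Distance 5: (x=3, y=2), (x=0, y=3), (x=2, y=3), (x=4, y=3), (x=5, y=4), (x=6, y=5), (x=7, y=6), (x=6, y=7), (x=5, y=8)
  Distance 6: (x=3, y=1), (x=0, y=2), (x=2, y=2), (x=4, y=2), (x=1, y=3), (x=5, y=3), (x=6, y=4), (x=7, y=5), (x=8, y=6), (x=7, y=7), (x=6, y=8)
  Distance 7: (x=0, y=1), (x=2, y=1), (x=4, y=1), (x=1, y=2), (x=5, y=2), (x=6, y=3), (x=7, y=4), (x=8, y=5), (x=8, y=7), (x=7, y=8)
  Distance 8: (x=0, y=0), (x=2, y=0), (x=5, y=1), (x=7, y=3), (x=8, y=4), (x=8, y=8)  <- goal reached here
One shortest path (8 moves): (x=2, y=6) -> (x=3, y=6) -> (x=4, y=6) -> (x=5, y=6) -> (x=5, y=5) -> (x=5, y=4) -> (x=5, y=3) -> (x=5, y=2) -> (x=5, y=1)

Answer: Shortest path length: 8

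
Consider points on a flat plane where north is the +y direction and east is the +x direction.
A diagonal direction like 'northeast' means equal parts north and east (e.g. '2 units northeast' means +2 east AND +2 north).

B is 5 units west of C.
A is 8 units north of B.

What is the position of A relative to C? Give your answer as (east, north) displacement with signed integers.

Answer: A is at (east=-5, north=8) relative to C.

Derivation:
Place C at the origin (east=0, north=0).
  B is 5 units west of C: delta (east=-5, north=+0); B at (east=-5, north=0).
  A is 8 units north of B: delta (east=+0, north=+8); A at (east=-5, north=8).
Therefore A relative to C: (east=-5, north=8).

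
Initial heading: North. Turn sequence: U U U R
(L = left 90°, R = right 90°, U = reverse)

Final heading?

Answer: Final heading: West

Derivation:
Start: North
  U (U-turn (180°)) -> South
  U (U-turn (180°)) -> North
  U (U-turn (180°)) -> South
  R (right (90° clockwise)) -> West
Final: West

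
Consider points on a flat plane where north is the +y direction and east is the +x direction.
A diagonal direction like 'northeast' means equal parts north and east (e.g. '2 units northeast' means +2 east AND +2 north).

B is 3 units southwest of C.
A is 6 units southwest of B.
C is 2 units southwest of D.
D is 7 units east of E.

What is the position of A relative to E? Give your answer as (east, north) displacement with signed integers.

Place E at the origin (east=0, north=0).
  D is 7 units east of E: delta (east=+7, north=+0); D at (east=7, north=0).
  C is 2 units southwest of D: delta (east=-2, north=-2); C at (east=5, north=-2).
  B is 3 units southwest of C: delta (east=-3, north=-3); B at (east=2, north=-5).
  A is 6 units southwest of B: delta (east=-6, north=-6); A at (east=-4, north=-11).
Therefore A relative to E: (east=-4, north=-11).

Answer: A is at (east=-4, north=-11) relative to E.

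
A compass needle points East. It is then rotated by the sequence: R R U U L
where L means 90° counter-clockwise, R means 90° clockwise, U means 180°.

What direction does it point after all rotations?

Answer: Final heading: South

Derivation:
Start: East
  R (right (90° clockwise)) -> South
  R (right (90° clockwise)) -> West
  U (U-turn (180°)) -> East
  U (U-turn (180°)) -> West
  L (left (90° counter-clockwise)) -> South
Final: South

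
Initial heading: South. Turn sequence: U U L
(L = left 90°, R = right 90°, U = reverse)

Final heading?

Start: South
  U (U-turn (180°)) -> North
  U (U-turn (180°)) -> South
  L (left (90° counter-clockwise)) -> East
Final: East

Answer: Final heading: East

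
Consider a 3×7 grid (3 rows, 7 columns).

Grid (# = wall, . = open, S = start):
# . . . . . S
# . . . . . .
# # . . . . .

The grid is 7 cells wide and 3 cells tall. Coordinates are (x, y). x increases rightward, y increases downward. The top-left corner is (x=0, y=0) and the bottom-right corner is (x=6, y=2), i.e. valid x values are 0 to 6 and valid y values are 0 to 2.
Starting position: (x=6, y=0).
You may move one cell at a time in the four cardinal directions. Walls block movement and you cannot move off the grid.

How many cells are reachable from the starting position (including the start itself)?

Answer: Reachable cells: 17

Derivation:
BFS flood-fill from (x=6, y=0):
  Distance 0: (x=6, y=0)
  Distance 1: (x=5, y=0), (x=6, y=1)
  Distance 2: (x=4, y=0), (x=5, y=1), (x=6, y=2)
  Distance 3: (x=3, y=0), (x=4, y=1), (x=5, y=2)
  Distance 4: (x=2, y=0), (x=3, y=1), (x=4, y=2)
  Distance 5: (x=1, y=0), (x=2, y=1), (x=3, y=2)
  Distance 6: (x=1, y=1), (x=2, y=2)
Total reachable: 17 (grid has 17 open cells total)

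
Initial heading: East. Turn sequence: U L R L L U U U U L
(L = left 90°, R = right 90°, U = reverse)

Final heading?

Start: East
  U (U-turn (180°)) -> West
  L (left (90° counter-clockwise)) -> South
  R (right (90° clockwise)) -> West
  L (left (90° counter-clockwise)) -> South
  L (left (90° counter-clockwise)) -> East
  U (U-turn (180°)) -> West
  U (U-turn (180°)) -> East
  U (U-turn (180°)) -> West
  U (U-turn (180°)) -> East
  L (left (90° counter-clockwise)) -> North
Final: North

Answer: Final heading: North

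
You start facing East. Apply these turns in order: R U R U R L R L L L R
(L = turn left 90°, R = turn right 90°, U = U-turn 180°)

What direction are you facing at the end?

Start: East
  R (right (90° clockwise)) -> South
  U (U-turn (180°)) -> North
  R (right (90° clockwise)) -> East
  U (U-turn (180°)) -> West
  R (right (90° clockwise)) -> North
  L (left (90° counter-clockwise)) -> West
  R (right (90° clockwise)) -> North
  L (left (90° counter-clockwise)) -> West
  L (left (90° counter-clockwise)) -> South
  L (left (90° counter-clockwise)) -> East
  R (right (90° clockwise)) -> South
Final: South

Answer: Final heading: South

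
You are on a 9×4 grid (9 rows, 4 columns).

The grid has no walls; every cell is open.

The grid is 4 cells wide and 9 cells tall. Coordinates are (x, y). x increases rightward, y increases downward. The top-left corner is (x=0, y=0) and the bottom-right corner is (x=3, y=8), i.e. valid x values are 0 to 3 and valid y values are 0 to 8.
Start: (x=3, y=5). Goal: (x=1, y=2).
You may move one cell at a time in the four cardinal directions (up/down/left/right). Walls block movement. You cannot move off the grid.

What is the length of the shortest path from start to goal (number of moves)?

BFS from (x=3, y=5) until reaching (x=1, y=2):
  Distance 0: (x=3, y=5)
  Distance 1: (x=3, y=4), (x=2, y=5), (x=3, y=6)
  Distance 2: (x=3, y=3), (x=2, y=4), (x=1, y=5), (x=2, y=6), (x=3, y=7)
  Distance 3: (x=3, y=2), (x=2, y=3), (x=1, y=4), (x=0, y=5), (x=1, y=6), (x=2, y=7), (x=3, y=8)
  Distance 4: (x=3, y=1), (x=2, y=2), (x=1, y=3), (x=0, y=4), (x=0, y=6), (x=1, y=7), (x=2, y=8)
  Distance 5: (x=3, y=0), (x=2, y=1), (x=1, y=2), (x=0, y=3), (x=0, y=7), (x=1, y=8)  <- goal reached here
One shortest path (5 moves): (x=3, y=5) -> (x=2, y=5) -> (x=1, y=5) -> (x=1, y=4) -> (x=1, y=3) -> (x=1, y=2)

Answer: Shortest path length: 5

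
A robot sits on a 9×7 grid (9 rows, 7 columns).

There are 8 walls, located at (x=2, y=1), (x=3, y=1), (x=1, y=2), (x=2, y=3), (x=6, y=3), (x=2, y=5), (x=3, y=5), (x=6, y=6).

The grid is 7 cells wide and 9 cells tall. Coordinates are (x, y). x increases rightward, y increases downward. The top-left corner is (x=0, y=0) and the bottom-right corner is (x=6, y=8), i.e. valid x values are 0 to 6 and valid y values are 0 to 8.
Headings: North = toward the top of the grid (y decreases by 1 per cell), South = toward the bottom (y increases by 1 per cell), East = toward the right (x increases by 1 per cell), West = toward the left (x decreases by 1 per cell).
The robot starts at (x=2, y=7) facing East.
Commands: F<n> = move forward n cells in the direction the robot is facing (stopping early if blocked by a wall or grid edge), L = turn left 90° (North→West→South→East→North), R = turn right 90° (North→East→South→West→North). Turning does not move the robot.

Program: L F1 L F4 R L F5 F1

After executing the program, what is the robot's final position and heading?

Start: (x=2, y=7), facing East
  L: turn left, now facing North
  F1: move forward 1, now at (x=2, y=6)
  L: turn left, now facing West
  F4: move forward 2/4 (blocked), now at (x=0, y=6)
  R: turn right, now facing North
  L: turn left, now facing West
  F5: move forward 0/5 (blocked), now at (x=0, y=6)
  F1: move forward 0/1 (blocked), now at (x=0, y=6)
Final: (x=0, y=6), facing West

Answer: Final position: (x=0, y=6), facing West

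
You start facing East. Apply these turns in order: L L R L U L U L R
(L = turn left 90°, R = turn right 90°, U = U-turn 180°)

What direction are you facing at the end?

Start: East
  L (left (90° counter-clockwise)) -> North
  L (left (90° counter-clockwise)) -> West
  R (right (90° clockwise)) -> North
  L (left (90° counter-clockwise)) -> West
  U (U-turn (180°)) -> East
  L (left (90° counter-clockwise)) -> North
  U (U-turn (180°)) -> South
  L (left (90° counter-clockwise)) -> East
  R (right (90° clockwise)) -> South
Final: South

Answer: Final heading: South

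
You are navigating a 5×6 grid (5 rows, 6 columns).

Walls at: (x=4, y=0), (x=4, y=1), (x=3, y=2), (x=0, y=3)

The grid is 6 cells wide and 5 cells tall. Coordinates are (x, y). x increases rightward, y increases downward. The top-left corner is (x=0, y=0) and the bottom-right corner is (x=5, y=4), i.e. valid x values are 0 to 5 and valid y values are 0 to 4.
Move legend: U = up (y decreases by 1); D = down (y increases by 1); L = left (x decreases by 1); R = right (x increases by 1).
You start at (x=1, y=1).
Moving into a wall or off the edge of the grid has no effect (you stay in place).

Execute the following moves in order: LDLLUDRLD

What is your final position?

Answer: Final position: (x=0, y=2)

Derivation:
Start: (x=1, y=1)
  L (left): (x=1, y=1) -> (x=0, y=1)
  D (down): (x=0, y=1) -> (x=0, y=2)
  L (left): blocked, stay at (x=0, y=2)
  L (left): blocked, stay at (x=0, y=2)
  U (up): (x=0, y=2) -> (x=0, y=1)
  D (down): (x=0, y=1) -> (x=0, y=2)
  R (right): (x=0, y=2) -> (x=1, y=2)
  L (left): (x=1, y=2) -> (x=0, y=2)
  D (down): blocked, stay at (x=0, y=2)
Final: (x=0, y=2)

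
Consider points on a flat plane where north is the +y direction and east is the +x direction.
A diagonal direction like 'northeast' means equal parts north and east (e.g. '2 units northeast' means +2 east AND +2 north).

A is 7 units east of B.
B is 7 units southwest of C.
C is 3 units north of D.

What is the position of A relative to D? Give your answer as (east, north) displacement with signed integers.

Answer: A is at (east=0, north=-4) relative to D.

Derivation:
Place D at the origin (east=0, north=0).
  C is 3 units north of D: delta (east=+0, north=+3); C at (east=0, north=3).
  B is 7 units southwest of C: delta (east=-7, north=-7); B at (east=-7, north=-4).
  A is 7 units east of B: delta (east=+7, north=+0); A at (east=0, north=-4).
Therefore A relative to D: (east=0, north=-4).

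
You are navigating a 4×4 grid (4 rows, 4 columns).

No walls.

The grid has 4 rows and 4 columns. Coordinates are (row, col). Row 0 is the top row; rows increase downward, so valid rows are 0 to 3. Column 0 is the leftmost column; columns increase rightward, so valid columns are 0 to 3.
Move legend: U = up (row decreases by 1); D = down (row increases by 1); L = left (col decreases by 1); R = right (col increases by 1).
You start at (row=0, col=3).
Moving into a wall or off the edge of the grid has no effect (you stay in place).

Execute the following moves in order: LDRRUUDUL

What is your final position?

Start: (row=0, col=3)
  L (left): (row=0, col=3) -> (row=0, col=2)
  D (down): (row=0, col=2) -> (row=1, col=2)
  R (right): (row=1, col=2) -> (row=1, col=3)
  R (right): blocked, stay at (row=1, col=3)
  U (up): (row=1, col=3) -> (row=0, col=3)
  U (up): blocked, stay at (row=0, col=3)
  D (down): (row=0, col=3) -> (row=1, col=3)
  U (up): (row=1, col=3) -> (row=0, col=3)
  L (left): (row=0, col=3) -> (row=0, col=2)
Final: (row=0, col=2)

Answer: Final position: (row=0, col=2)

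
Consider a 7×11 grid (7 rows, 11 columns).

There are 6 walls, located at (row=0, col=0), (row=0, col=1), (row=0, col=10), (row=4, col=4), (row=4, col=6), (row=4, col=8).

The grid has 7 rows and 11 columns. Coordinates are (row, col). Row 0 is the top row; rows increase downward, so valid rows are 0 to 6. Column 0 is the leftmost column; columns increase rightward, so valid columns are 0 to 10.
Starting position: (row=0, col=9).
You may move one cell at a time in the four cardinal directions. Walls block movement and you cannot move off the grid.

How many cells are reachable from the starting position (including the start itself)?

Answer: Reachable cells: 71

Derivation:
BFS flood-fill from (row=0, col=9):
  Distance 0: (row=0, col=9)
  Distance 1: (row=0, col=8), (row=1, col=9)
  Distance 2: (row=0, col=7), (row=1, col=8), (row=1, col=10), (row=2, col=9)
  Distance 3: (row=0, col=6), (row=1, col=7), (row=2, col=8), (row=2, col=10), (row=3, col=9)
  Distance 4: (row=0, col=5), (row=1, col=6), (row=2, col=7), (row=3, col=8), (row=3, col=10), (row=4, col=9)
  Distance 5: (row=0, col=4), (row=1, col=5), (row=2, col=6), (row=3, col=7), (row=4, col=10), (row=5, col=9)
  Distance 6: (row=0, col=3), (row=1, col=4), (row=2, col=5), (row=3, col=6), (row=4, col=7), (row=5, col=8), (row=5, col=10), (row=6, col=9)
  Distance 7: (row=0, col=2), (row=1, col=3), (row=2, col=4), (row=3, col=5), (row=5, col=7), (row=6, col=8), (row=6, col=10)
  Distance 8: (row=1, col=2), (row=2, col=3), (row=3, col=4), (row=4, col=5), (row=5, col=6), (row=6, col=7)
  Distance 9: (row=1, col=1), (row=2, col=2), (row=3, col=3), (row=5, col=5), (row=6, col=6)
  Distance 10: (row=1, col=0), (row=2, col=1), (row=3, col=2), (row=4, col=3), (row=5, col=4), (row=6, col=5)
  Distance 11: (row=2, col=0), (row=3, col=1), (row=4, col=2), (row=5, col=3), (row=6, col=4)
  Distance 12: (row=3, col=0), (row=4, col=1), (row=5, col=2), (row=6, col=3)
  Distance 13: (row=4, col=0), (row=5, col=1), (row=6, col=2)
  Distance 14: (row=5, col=0), (row=6, col=1)
  Distance 15: (row=6, col=0)
Total reachable: 71 (grid has 71 open cells total)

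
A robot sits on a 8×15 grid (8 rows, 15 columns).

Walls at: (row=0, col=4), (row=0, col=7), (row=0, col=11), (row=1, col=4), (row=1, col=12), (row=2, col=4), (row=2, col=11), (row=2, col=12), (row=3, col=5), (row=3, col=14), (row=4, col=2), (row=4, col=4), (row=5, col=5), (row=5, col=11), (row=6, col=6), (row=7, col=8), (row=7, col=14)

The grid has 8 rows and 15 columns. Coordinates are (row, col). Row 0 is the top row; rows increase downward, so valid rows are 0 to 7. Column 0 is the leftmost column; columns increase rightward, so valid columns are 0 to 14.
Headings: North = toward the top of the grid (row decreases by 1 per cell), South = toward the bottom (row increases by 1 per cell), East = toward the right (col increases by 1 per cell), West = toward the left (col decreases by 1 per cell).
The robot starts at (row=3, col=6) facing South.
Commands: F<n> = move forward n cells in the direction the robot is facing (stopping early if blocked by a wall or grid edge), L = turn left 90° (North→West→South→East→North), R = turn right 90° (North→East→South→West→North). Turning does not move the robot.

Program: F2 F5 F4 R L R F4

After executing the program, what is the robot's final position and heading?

Start: (row=3, col=6), facing South
  F2: move forward 2, now at (row=5, col=6)
  F5: move forward 0/5 (blocked), now at (row=5, col=6)
  F4: move forward 0/4 (blocked), now at (row=5, col=6)
  R: turn right, now facing West
  L: turn left, now facing South
  R: turn right, now facing West
  F4: move forward 0/4 (blocked), now at (row=5, col=6)
Final: (row=5, col=6), facing West

Answer: Final position: (row=5, col=6), facing West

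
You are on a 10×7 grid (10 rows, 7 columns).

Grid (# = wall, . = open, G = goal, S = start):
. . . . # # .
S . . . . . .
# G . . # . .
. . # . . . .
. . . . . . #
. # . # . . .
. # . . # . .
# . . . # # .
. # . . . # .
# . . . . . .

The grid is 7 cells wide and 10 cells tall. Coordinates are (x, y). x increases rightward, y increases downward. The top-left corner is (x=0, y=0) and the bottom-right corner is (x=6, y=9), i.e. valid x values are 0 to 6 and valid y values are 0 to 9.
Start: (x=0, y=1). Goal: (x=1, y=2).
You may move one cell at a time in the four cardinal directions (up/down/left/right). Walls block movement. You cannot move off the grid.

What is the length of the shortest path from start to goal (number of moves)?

Answer: Shortest path length: 2

Derivation:
BFS from (x=0, y=1) until reaching (x=1, y=2):
  Distance 0: (x=0, y=1)
  Distance 1: (x=0, y=0), (x=1, y=1)
  Distance 2: (x=1, y=0), (x=2, y=1), (x=1, y=2)  <- goal reached here
One shortest path (2 moves): (x=0, y=1) -> (x=1, y=1) -> (x=1, y=2)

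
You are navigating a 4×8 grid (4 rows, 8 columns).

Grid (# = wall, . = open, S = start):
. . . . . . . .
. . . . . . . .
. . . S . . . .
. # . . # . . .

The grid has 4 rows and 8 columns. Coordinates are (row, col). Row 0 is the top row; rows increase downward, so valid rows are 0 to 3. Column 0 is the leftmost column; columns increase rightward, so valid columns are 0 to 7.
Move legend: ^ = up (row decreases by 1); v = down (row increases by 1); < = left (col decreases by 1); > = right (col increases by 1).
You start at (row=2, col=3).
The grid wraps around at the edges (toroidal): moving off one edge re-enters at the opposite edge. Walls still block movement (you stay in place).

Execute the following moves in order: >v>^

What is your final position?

Start: (row=2, col=3)
  > (right): (row=2, col=3) -> (row=2, col=4)
  v (down): blocked, stay at (row=2, col=4)
  > (right): (row=2, col=4) -> (row=2, col=5)
  ^ (up): (row=2, col=5) -> (row=1, col=5)
Final: (row=1, col=5)

Answer: Final position: (row=1, col=5)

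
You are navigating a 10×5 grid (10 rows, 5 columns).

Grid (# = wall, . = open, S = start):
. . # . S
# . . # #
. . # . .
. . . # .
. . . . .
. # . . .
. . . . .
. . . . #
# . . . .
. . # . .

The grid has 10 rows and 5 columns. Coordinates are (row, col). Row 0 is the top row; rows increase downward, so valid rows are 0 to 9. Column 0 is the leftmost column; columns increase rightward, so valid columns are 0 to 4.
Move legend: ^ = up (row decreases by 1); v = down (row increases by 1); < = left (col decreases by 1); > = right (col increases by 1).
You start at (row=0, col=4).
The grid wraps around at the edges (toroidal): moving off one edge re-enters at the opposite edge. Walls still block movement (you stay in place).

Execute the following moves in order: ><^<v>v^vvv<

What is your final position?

Answer: Final position: (row=0, col=3)

Derivation:
Start: (row=0, col=4)
  > (right): (row=0, col=4) -> (row=0, col=0)
  < (left): (row=0, col=0) -> (row=0, col=4)
  ^ (up): (row=0, col=4) -> (row=9, col=4)
  < (left): (row=9, col=4) -> (row=9, col=3)
  v (down): (row=9, col=3) -> (row=0, col=3)
  > (right): (row=0, col=3) -> (row=0, col=4)
  v (down): blocked, stay at (row=0, col=4)
  ^ (up): (row=0, col=4) -> (row=9, col=4)
  v (down): (row=9, col=4) -> (row=0, col=4)
  v (down): blocked, stay at (row=0, col=4)
  v (down): blocked, stay at (row=0, col=4)
  < (left): (row=0, col=4) -> (row=0, col=3)
Final: (row=0, col=3)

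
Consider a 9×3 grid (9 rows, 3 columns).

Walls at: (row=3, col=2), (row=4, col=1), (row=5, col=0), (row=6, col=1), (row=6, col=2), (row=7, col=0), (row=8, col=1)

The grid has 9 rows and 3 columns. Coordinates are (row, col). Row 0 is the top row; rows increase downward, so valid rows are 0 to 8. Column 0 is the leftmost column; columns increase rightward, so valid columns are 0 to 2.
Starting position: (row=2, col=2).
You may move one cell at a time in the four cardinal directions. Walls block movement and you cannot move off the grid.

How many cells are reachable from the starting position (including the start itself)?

Answer: Reachable cells: 12

Derivation:
BFS flood-fill from (row=2, col=2):
  Distance 0: (row=2, col=2)
  Distance 1: (row=1, col=2), (row=2, col=1)
  Distance 2: (row=0, col=2), (row=1, col=1), (row=2, col=0), (row=3, col=1)
  Distance 3: (row=0, col=1), (row=1, col=0), (row=3, col=0)
  Distance 4: (row=0, col=0), (row=4, col=0)
Total reachable: 12 (grid has 20 open cells total)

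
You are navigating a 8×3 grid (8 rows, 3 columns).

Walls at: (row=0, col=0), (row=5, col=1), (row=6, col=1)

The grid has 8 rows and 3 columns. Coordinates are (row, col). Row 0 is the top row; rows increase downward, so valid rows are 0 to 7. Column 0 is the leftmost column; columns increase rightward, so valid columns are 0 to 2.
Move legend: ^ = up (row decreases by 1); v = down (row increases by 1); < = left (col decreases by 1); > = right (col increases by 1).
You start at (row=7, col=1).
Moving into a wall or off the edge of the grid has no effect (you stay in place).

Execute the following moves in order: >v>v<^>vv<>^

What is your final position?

Answer: Final position: (row=6, col=2)

Derivation:
Start: (row=7, col=1)
  > (right): (row=7, col=1) -> (row=7, col=2)
  v (down): blocked, stay at (row=7, col=2)
  > (right): blocked, stay at (row=7, col=2)
  v (down): blocked, stay at (row=7, col=2)
  < (left): (row=7, col=2) -> (row=7, col=1)
  ^ (up): blocked, stay at (row=7, col=1)
  > (right): (row=7, col=1) -> (row=7, col=2)
  v (down): blocked, stay at (row=7, col=2)
  v (down): blocked, stay at (row=7, col=2)
  < (left): (row=7, col=2) -> (row=7, col=1)
  > (right): (row=7, col=1) -> (row=7, col=2)
  ^ (up): (row=7, col=2) -> (row=6, col=2)
Final: (row=6, col=2)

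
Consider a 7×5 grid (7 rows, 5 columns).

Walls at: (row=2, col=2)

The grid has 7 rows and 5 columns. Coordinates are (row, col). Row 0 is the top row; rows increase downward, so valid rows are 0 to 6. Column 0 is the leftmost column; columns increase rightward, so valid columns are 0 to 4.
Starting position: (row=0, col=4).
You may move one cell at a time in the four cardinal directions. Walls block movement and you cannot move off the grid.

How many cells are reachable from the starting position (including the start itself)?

BFS flood-fill from (row=0, col=4):
  Distance 0: (row=0, col=4)
  Distance 1: (row=0, col=3), (row=1, col=4)
  Distance 2: (row=0, col=2), (row=1, col=3), (row=2, col=4)
  Distance 3: (row=0, col=1), (row=1, col=2), (row=2, col=3), (row=3, col=4)
  Distance 4: (row=0, col=0), (row=1, col=1), (row=3, col=3), (row=4, col=4)
  Distance 5: (row=1, col=0), (row=2, col=1), (row=3, col=2), (row=4, col=3), (row=5, col=4)
  Distance 6: (row=2, col=0), (row=3, col=1), (row=4, col=2), (row=5, col=3), (row=6, col=4)
  Distance 7: (row=3, col=0), (row=4, col=1), (row=5, col=2), (row=6, col=3)
  Distance 8: (row=4, col=0), (row=5, col=1), (row=6, col=2)
  Distance 9: (row=5, col=0), (row=6, col=1)
  Distance 10: (row=6, col=0)
Total reachable: 34 (grid has 34 open cells total)

Answer: Reachable cells: 34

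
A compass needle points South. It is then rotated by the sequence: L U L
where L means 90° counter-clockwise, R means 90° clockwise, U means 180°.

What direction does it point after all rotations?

Start: South
  L (left (90° counter-clockwise)) -> East
  U (U-turn (180°)) -> West
  L (left (90° counter-clockwise)) -> South
Final: South

Answer: Final heading: South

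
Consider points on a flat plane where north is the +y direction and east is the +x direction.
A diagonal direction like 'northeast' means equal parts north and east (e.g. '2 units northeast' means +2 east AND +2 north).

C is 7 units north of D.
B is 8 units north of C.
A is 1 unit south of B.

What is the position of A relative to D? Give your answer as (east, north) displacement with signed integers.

Answer: A is at (east=0, north=14) relative to D.

Derivation:
Place D at the origin (east=0, north=0).
  C is 7 units north of D: delta (east=+0, north=+7); C at (east=0, north=7).
  B is 8 units north of C: delta (east=+0, north=+8); B at (east=0, north=15).
  A is 1 unit south of B: delta (east=+0, north=-1); A at (east=0, north=14).
Therefore A relative to D: (east=0, north=14).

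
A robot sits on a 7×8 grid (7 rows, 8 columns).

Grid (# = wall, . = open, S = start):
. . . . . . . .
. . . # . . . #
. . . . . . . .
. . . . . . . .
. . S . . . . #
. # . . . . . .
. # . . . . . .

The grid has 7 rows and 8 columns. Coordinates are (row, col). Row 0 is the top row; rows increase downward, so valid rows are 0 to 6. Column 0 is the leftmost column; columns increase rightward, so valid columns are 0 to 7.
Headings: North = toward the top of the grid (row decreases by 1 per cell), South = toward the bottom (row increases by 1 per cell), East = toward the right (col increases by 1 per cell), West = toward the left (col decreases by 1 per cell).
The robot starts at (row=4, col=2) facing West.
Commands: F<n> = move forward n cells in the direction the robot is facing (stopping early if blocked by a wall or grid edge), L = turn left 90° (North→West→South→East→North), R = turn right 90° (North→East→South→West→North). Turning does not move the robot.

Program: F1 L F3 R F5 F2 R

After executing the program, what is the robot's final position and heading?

Start: (row=4, col=2), facing West
  F1: move forward 1, now at (row=4, col=1)
  L: turn left, now facing South
  F3: move forward 0/3 (blocked), now at (row=4, col=1)
  R: turn right, now facing West
  F5: move forward 1/5 (blocked), now at (row=4, col=0)
  F2: move forward 0/2 (blocked), now at (row=4, col=0)
  R: turn right, now facing North
Final: (row=4, col=0), facing North

Answer: Final position: (row=4, col=0), facing North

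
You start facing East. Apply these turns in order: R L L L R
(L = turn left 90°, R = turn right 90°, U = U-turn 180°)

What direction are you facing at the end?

Answer: Final heading: North

Derivation:
Start: East
  R (right (90° clockwise)) -> South
  L (left (90° counter-clockwise)) -> East
  L (left (90° counter-clockwise)) -> North
  L (left (90° counter-clockwise)) -> West
  R (right (90° clockwise)) -> North
Final: North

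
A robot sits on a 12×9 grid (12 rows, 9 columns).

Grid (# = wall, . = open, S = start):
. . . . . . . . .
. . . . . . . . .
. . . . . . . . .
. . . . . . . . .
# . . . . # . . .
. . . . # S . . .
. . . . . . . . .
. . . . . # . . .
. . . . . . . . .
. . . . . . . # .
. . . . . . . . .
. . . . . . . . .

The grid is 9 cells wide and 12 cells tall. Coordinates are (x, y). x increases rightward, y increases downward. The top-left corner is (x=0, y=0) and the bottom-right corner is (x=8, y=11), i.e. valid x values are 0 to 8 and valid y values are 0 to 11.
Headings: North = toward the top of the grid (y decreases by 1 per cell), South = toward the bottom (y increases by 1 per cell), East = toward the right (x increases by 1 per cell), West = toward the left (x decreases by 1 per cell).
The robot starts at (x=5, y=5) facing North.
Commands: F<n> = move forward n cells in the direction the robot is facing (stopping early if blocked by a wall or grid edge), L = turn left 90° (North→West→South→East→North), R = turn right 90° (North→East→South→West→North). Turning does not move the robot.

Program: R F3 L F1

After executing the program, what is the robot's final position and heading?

Answer: Final position: (x=8, y=4), facing North

Derivation:
Start: (x=5, y=5), facing North
  R: turn right, now facing East
  F3: move forward 3, now at (x=8, y=5)
  L: turn left, now facing North
  F1: move forward 1, now at (x=8, y=4)
Final: (x=8, y=4), facing North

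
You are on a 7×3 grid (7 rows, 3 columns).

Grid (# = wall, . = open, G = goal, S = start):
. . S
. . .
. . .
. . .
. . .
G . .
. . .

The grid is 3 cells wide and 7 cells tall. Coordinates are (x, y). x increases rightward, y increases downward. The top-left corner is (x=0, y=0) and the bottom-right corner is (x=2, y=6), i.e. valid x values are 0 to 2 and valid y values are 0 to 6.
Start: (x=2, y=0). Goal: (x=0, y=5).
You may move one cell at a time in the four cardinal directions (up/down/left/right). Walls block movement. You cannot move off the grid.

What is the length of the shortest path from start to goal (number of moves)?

Answer: Shortest path length: 7

Derivation:
BFS from (x=2, y=0) until reaching (x=0, y=5):
  Distance 0: (x=2, y=0)
  Distance 1: (x=1, y=0), (x=2, y=1)
  Distance 2: (x=0, y=0), (x=1, y=1), (x=2, y=2)
  Distance 3: (x=0, y=1), (x=1, y=2), (x=2, y=3)
  Distance 4: (x=0, y=2), (x=1, y=3), (x=2, y=4)
  Distance 5: (x=0, y=3), (x=1, y=4), (x=2, y=5)
  Distance 6: (x=0, y=4), (x=1, y=5), (x=2, y=6)
  Distance 7: (x=0, y=5), (x=1, y=6)  <- goal reached here
One shortest path (7 moves): (x=2, y=0) -> (x=1, y=0) -> (x=0, y=0) -> (x=0, y=1) -> (x=0, y=2) -> (x=0, y=3) -> (x=0, y=4) -> (x=0, y=5)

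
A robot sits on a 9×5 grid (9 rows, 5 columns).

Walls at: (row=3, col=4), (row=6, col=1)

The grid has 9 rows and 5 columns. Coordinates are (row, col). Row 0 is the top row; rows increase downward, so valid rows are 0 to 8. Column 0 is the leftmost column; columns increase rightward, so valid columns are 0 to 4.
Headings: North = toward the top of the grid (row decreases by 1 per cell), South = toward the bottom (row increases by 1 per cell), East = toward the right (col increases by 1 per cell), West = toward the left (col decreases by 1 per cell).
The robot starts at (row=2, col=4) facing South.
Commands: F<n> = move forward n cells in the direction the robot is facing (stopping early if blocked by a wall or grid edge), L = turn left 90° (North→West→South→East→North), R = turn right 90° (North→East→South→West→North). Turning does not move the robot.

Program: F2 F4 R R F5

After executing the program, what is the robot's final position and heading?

Answer: Final position: (row=0, col=4), facing North

Derivation:
Start: (row=2, col=4), facing South
  F2: move forward 0/2 (blocked), now at (row=2, col=4)
  F4: move forward 0/4 (blocked), now at (row=2, col=4)
  R: turn right, now facing West
  R: turn right, now facing North
  F5: move forward 2/5 (blocked), now at (row=0, col=4)
Final: (row=0, col=4), facing North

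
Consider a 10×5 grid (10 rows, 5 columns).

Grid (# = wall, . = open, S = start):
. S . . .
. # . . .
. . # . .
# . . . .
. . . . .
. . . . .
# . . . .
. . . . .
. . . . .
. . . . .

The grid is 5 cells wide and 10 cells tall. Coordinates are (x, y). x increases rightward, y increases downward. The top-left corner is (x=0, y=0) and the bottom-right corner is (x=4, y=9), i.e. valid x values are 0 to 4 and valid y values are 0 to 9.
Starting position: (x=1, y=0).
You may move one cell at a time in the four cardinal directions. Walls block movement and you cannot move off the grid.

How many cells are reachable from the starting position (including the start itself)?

BFS flood-fill from (x=1, y=0):
  Distance 0: (x=1, y=0)
  Distance 1: (x=0, y=0), (x=2, y=0)
  Distance 2: (x=3, y=0), (x=0, y=1), (x=2, y=1)
  Distance 3: (x=4, y=0), (x=3, y=1), (x=0, y=2)
  Distance 4: (x=4, y=1), (x=1, y=2), (x=3, y=2)
  Distance 5: (x=4, y=2), (x=1, y=3), (x=3, y=3)
  Distance 6: (x=2, y=3), (x=4, y=3), (x=1, y=4), (x=3, y=4)
  Distance 7: (x=0, y=4), (x=2, y=4), (x=4, y=4), (x=1, y=5), (x=3, y=5)
  Distance 8: (x=0, y=5), (x=2, y=5), (x=4, y=5), (x=1, y=6), (x=3, y=6)
  Distance 9: (x=2, y=6), (x=4, y=6), (x=1, y=7), (x=3, y=7)
  Distance 10: (x=0, y=7), (x=2, y=7), (x=4, y=7), (x=1, y=8), (x=3, y=8)
  Distance 11: (x=0, y=8), (x=2, y=8), (x=4, y=8), (x=1, y=9), (x=3, y=9)
  Distance 12: (x=0, y=9), (x=2, y=9), (x=4, y=9)
Total reachable: 46 (grid has 46 open cells total)

Answer: Reachable cells: 46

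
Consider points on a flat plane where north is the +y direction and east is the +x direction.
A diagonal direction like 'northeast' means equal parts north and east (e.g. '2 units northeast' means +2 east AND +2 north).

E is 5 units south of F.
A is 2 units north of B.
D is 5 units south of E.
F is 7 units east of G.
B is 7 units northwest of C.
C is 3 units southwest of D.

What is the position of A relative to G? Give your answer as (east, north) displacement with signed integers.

Place G at the origin (east=0, north=0).
  F is 7 units east of G: delta (east=+7, north=+0); F at (east=7, north=0).
  E is 5 units south of F: delta (east=+0, north=-5); E at (east=7, north=-5).
  D is 5 units south of E: delta (east=+0, north=-5); D at (east=7, north=-10).
  C is 3 units southwest of D: delta (east=-3, north=-3); C at (east=4, north=-13).
  B is 7 units northwest of C: delta (east=-7, north=+7); B at (east=-3, north=-6).
  A is 2 units north of B: delta (east=+0, north=+2); A at (east=-3, north=-4).
Therefore A relative to G: (east=-3, north=-4).

Answer: A is at (east=-3, north=-4) relative to G.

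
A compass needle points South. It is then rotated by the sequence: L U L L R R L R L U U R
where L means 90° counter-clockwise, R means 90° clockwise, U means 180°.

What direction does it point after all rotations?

Start: South
  L (left (90° counter-clockwise)) -> East
  U (U-turn (180°)) -> West
  L (left (90° counter-clockwise)) -> South
  L (left (90° counter-clockwise)) -> East
  R (right (90° clockwise)) -> South
  R (right (90° clockwise)) -> West
  L (left (90° counter-clockwise)) -> South
  R (right (90° clockwise)) -> West
  L (left (90° counter-clockwise)) -> South
  U (U-turn (180°)) -> North
  U (U-turn (180°)) -> South
  R (right (90° clockwise)) -> West
Final: West

Answer: Final heading: West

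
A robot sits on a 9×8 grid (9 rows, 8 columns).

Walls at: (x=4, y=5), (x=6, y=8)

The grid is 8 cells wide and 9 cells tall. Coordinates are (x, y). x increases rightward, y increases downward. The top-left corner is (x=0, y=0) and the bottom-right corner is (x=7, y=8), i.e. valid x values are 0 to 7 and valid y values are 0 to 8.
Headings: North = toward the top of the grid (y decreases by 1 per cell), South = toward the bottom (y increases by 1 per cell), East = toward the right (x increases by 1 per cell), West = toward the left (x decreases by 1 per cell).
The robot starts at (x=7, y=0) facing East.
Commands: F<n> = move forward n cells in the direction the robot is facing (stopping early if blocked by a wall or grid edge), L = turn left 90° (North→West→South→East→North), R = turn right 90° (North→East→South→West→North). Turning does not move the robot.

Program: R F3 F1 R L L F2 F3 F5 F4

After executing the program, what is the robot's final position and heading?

Answer: Final position: (x=7, y=4), facing East

Derivation:
Start: (x=7, y=0), facing East
  R: turn right, now facing South
  F3: move forward 3, now at (x=7, y=3)
  F1: move forward 1, now at (x=7, y=4)
  R: turn right, now facing West
  L: turn left, now facing South
  L: turn left, now facing East
  F2: move forward 0/2 (blocked), now at (x=7, y=4)
  F3: move forward 0/3 (blocked), now at (x=7, y=4)
  F5: move forward 0/5 (blocked), now at (x=7, y=4)
  F4: move forward 0/4 (blocked), now at (x=7, y=4)
Final: (x=7, y=4), facing East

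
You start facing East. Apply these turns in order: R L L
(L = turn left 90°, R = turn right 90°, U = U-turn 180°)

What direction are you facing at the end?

Start: East
  R (right (90° clockwise)) -> South
  L (left (90° counter-clockwise)) -> East
  L (left (90° counter-clockwise)) -> North
Final: North

Answer: Final heading: North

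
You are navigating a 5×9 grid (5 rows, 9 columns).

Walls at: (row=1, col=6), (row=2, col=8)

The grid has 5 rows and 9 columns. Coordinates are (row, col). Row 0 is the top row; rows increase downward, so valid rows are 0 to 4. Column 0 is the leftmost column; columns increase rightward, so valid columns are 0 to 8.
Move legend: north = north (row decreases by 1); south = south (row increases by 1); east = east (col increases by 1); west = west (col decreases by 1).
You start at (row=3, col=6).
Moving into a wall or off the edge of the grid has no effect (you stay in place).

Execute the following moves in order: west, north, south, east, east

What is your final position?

Start: (row=3, col=6)
  west (west): (row=3, col=6) -> (row=3, col=5)
  north (north): (row=3, col=5) -> (row=2, col=5)
  south (south): (row=2, col=5) -> (row=3, col=5)
  east (east): (row=3, col=5) -> (row=3, col=6)
  east (east): (row=3, col=6) -> (row=3, col=7)
Final: (row=3, col=7)

Answer: Final position: (row=3, col=7)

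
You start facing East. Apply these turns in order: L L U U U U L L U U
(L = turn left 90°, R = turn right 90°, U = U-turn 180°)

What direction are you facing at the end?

Answer: Final heading: East

Derivation:
Start: East
  L (left (90° counter-clockwise)) -> North
  L (left (90° counter-clockwise)) -> West
  U (U-turn (180°)) -> East
  U (U-turn (180°)) -> West
  U (U-turn (180°)) -> East
  U (U-turn (180°)) -> West
  L (left (90° counter-clockwise)) -> South
  L (left (90° counter-clockwise)) -> East
  U (U-turn (180°)) -> West
  U (U-turn (180°)) -> East
Final: East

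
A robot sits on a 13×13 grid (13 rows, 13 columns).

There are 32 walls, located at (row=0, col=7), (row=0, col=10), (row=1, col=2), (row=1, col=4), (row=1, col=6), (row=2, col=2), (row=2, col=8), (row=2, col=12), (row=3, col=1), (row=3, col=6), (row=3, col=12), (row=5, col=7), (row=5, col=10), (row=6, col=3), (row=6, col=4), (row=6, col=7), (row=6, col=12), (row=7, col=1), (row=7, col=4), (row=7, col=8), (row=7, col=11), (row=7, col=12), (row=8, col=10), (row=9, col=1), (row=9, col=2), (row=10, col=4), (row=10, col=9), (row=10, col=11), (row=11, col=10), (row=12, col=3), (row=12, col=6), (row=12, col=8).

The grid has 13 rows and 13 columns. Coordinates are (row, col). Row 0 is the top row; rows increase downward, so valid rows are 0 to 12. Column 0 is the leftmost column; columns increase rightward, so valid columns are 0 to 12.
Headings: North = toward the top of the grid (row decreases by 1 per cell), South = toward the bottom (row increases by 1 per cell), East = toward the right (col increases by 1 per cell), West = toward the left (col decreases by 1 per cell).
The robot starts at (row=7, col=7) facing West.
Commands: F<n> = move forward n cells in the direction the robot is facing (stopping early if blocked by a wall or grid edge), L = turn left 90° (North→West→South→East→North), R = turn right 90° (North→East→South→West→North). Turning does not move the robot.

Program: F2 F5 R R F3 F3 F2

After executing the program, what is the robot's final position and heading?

Answer: Final position: (row=7, col=7), facing East

Derivation:
Start: (row=7, col=7), facing West
  F2: move forward 2, now at (row=7, col=5)
  F5: move forward 0/5 (blocked), now at (row=7, col=5)
  R: turn right, now facing North
  R: turn right, now facing East
  F3: move forward 2/3 (blocked), now at (row=7, col=7)
  F3: move forward 0/3 (blocked), now at (row=7, col=7)
  F2: move forward 0/2 (blocked), now at (row=7, col=7)
Final: (row=7, col=7), facing East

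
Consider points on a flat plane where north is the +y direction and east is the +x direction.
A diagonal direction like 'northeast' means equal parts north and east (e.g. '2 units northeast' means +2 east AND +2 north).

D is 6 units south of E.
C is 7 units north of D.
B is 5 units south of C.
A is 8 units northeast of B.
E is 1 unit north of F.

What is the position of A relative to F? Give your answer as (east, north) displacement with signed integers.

Place F at the origin (east=0, north=0).
  E is 1 unit north of F: delta (east=+0, north=+1); E at (east=0, north=1).
  D is 6 units south of E: delta (east=+0, north=-6); D at (east=0, north=-5).
  C is 7 units north of D: delta (east=+0, north=+7); C at (east=0, north=2).
  B is 5 units south of C: delta (east=+0, north=-5); B at (east=0, north=-3).
  A is 8 units northeast of B: delta (east=+8, north=+8); A at (east=8, north=5).
Therefore A relative to F: (east=8, north=5).

Answer: A is at (east=8, north=5) relative to F.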